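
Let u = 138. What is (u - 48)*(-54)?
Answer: -4860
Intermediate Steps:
(u - 48)*(-54) = (138 - 48)*(-54) = 90*(-54) = -4860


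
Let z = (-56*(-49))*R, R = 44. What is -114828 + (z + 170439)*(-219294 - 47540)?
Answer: -77695504778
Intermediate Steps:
z = 120736 (z = -56*(-49)*44 = 2744*44 = 120736)
-114828 + (z + 170439)*(-219294 - 47540) = -114828 + (120736 + 170439)*(-219294 - 47540) = -114828 + 291175*(-266834) = -114828 - 77695389950 = -77695504778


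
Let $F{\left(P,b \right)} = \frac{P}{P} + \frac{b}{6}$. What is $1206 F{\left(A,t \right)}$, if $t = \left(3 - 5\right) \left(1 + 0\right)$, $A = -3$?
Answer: $804$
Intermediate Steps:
$t = -2$ ($t = \left(-2\right) 1 = -2$)
$F{\left(P,b \right)} = 1 + \frac{b}{6}$ ($F{\left(P,b \right)} = 1 + b \frac{1}{6} = 1 + \frac{b}{6}$)
$1206 F{\left(A,t \right)} = 1206 \left(1 + \frac{1}{6} \left(-2\right)\right) = 1206 \left(1 - \frac{1}{3}\right) = 1206 \cdot \frac{2}{3} = 804$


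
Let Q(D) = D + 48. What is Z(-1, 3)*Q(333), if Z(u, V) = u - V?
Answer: -1524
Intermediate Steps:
Q(D) = 48 + D
Z(-1, 3)*Q(333) = (-1 - 1*3)*(48 + 333) = (-1 - 3)*381 = -4*381 = -1524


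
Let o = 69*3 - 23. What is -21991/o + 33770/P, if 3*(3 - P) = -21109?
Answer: -222882449/1942856 ≈ -114.72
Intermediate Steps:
P = 21118/3 (P = 3 - ⅓*(-21109) = 3 + 21109/3 = 21118/3 ≈ 7039.3)
o = 184 (o = 207 - 23 = 184)
-21991/o + 33770/P = -21991/184 + 33770/(21118/3) = -21991*1/184 + 33770*(3/21118) = -21991/184 + 50655/10559 = -222882449/1942856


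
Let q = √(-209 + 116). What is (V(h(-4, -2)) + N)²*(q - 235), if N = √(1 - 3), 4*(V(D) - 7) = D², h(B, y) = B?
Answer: (11 + I*√2)²*(-235 + I*√93) ≈ -28265.0 - 6163.9*I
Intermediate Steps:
V(D) = 7 + D²/4
q = I*√93 (q = √(-93) = I*√93 ≈ 9.6436*I)
N = I*√2 (N = √(-2) = I*√2 ≈ 1.4142*I)
(V(h(-4, -2)) + N)²*(q - 235) = ((7 + (¼)*(-4)²) + I*√2)²*(I*√93 - 235) = ((7 + (¼)*16) + I*√2)²*(-235 + I*√93) = ((7 + 4) + I*√2)²*(-235 + I*√93) = (11 + I*√2)²*(-235 + I*√93)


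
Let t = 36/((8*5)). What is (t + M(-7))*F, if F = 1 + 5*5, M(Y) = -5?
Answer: -533/5 ≈ -106.60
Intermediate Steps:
t = 9/10 (t = 36/40 = 36*(1/40) = 9/10 ≈ 0.90000)
F = 26 (F = 1 + 25 = 26)
(t + M(-7))*F = (9/10 - 5)*26 = -41/10*26 = -533/5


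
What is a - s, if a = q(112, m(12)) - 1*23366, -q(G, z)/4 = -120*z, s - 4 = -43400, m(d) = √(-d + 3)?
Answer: 20030 + 1440*I ≈ 20030.0 + 1440.0*I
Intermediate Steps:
m(d) = √(3 - d)
s = -43396 (s = 4 - 43400 = -43396)
q(G, z) = 480*z (q(G, z) = -(-480)*z = 480*z)
a = -23366 + 1440*I (a = 480*√(3 - 1*12) - 1*23366 = 480*√(3 - 12) - 23366 = 480*√(-9) - 23366 = 480*(3*I) - 23366 = 1440*I - 23366 = -23366 + 1440*I ≈ -23366.0 + 1440.0*I)
a - s = (-23366 + 1440*I) - 1*(-43396) = (-23366 + 1440*I) + 43396 = 20030 + 1440*I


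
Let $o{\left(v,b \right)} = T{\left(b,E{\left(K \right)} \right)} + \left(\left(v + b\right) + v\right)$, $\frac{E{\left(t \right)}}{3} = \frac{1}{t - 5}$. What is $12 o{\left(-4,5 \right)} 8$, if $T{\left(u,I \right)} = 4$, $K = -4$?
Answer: $96$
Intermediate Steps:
$E{\left(t \right)} = \frac{3}{-5 + t}$ ($E{\left(t \right)} = \frac{3}{t - 5} = \frac{3}{-5 + t}$)
$o{\left(v,b \right)} = 4 + b + 2 v$ ($o{\left(v,b \right)} = 4 + \left(\left(v + b\right) + v\right) = 4 + \left(\left(b + v\right) + v\right) = 4 + \left(b + 2 v\right) = 4 + b + 2 v$)
$12 o{\left(-4,5 \right)} 8 = 12 \left(4 + 5 + 2 \left(-4\right)\right) 8 = 12 \left(4 + 5 - 8\right) 8 = 12 \cdot 1 \cdot 8 = 12 \cdot 8 = 96$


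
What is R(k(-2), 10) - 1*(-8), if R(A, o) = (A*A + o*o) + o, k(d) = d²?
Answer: 134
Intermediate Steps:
R(A, o) = o + A² + o² (R(A, o) = (A² + o²) + o = o + A² + o²)
R(k(-2), 10) - 1*(-8) = (10 + ((-2)²)² + 10²) - 1*(-8) = (10 + 4² + 100) + 8 = (10 + 16 + 100) + 8 = 126 + 8 = 134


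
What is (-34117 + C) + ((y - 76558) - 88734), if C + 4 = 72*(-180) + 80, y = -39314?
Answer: -251607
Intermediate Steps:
C = -12884 (C = -4 + (72*(-180) + 80) = -4 + (-12960 + 80) = -4 - 12880 = -12884)
(-34117 + C) + ((y - 76558) - 88734) = (-34117 - 12884) + ((-39314 - 76558) - 88734) = -47001 + (-115872 - 88734) = -47001 - 204606 = -251607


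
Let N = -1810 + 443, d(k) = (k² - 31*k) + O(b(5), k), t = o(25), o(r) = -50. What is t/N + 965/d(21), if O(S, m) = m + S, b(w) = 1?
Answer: -1309755/256996 ≈ -5.0964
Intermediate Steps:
t = -50
O(S, m) = S + m
d(k) = 1 + k² - 30*k (d(k) = (k² - 31*k) + (1 + k) = 1 + k² - 30*k)
N = -1367
t/N + 965/d(21) = -50/(-1367) + 965/(1 + 21² - 30*21) = -50*(-1/1367) + 965/(1 + 441 - 630) = 50/1367 + 965/(-188) = 50/1367 + 965*(-1/188) = 50/1367 - 965/188 = -1309755/256996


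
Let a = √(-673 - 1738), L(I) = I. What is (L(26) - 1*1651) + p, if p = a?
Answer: -1625 + I*√2411 ≈ -1625.0 + 49.102*I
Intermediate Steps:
a = I*√2411 (a = √(-2411) = I*√2411 ≈ 49.102*I)
p = I*√2411 ≈ 49.102*I
(L(26) - 1*1651) + p = (26 - 1*1651) + I*√2411 = (26 - 1651) + I*√2411 = -1625 + I*√2411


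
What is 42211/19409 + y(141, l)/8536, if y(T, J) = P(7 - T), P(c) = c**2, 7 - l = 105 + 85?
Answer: 13631175/3186062 ≈ 4.2784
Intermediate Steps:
l = -183 (l = 7 - (105 + 85) = 7 - 1*190 = 7 - 190 = -183)
y(T, J) = (7 - T)**2
42211/19409 + y(141, l)/8536 = 42211/19409 + (-7 + 141)**2/8536 = 42211*(1/19409) + 134**2*(1/8536) = 3247/1493 + 17956*(1/8536) = 3247/1493 + 4489/2134 = 13631175/3186062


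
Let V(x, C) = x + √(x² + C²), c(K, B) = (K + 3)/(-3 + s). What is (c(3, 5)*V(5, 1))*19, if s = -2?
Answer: -114 - 114*√26/5 ≈ -230.26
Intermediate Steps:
c(K, B) = -⅗ - K/5 (c(K, B) = (K + 3)/(-3 - 2) = (3 + K)/(-5) = (3 + K)*(-⅕) = -⅗ - K/5)
V(x, C) = x + √(C² + x²)
(c(3, 5)*V(5, 1))*19 = ((-⅗ - ⅕*3)*(5 + √(1² + 5²)))*19 = ((-⅗ - ⅗)*(5 + √(1 + 25)))*19 = -6*(5 + √26)/5*19 = (-6 - 6*√26/5)*19 = -114 - 114*√26/5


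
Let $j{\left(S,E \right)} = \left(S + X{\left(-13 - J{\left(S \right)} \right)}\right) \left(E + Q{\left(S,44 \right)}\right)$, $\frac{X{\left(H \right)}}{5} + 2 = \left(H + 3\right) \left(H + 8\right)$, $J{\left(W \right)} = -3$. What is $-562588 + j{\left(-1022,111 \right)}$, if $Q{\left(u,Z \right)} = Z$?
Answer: $-711698$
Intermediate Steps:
$X{\left(H \right)} = -10 + 5 \left(3 + H\right) \left(8 + H\right)$ ($X{\left(H \right)} = -10 + 5 \left(H + 3\right) \left(H + 8\right) = -10 + 5 \left(3 + H\right) \left(8 + H\right)$)
$j{\left(S,E \right)} = \left(44 + E\right) \left(60 + S\right)$ ($j{\left(S,E \right)} = \left(S + \left(110 + 5 \left(-13 - -3\right)^{2} + 55 \left(-13 - -3\right)\right)\right) \left(E + 44\right) = \left(S + \left(110 + 5 \left(-13 + 3\right)^{2} + 55 \left(-13 + 3\right)\right)\right) \left(44 + E\right) = \left(S + \left(110 + 5 \left(-10\right)^{2} + 55 \left(-10\right)\right)\right) \left(44 + E\right) = \left(S + \left(110 + 5 \cdot 100 - 550\right)\right) \left(44 + E\right) = \left(S + \left(110 + 500 - 550\right)\right) \left(44 + E\right) = \left(S + 60\right) \left(44 + E\right) = \left(60 + S\right) \left(44 + E\right) = \left(44 + E\right) \left(60 + S\right)$)
$-562588 + j{\left(-1022,111 \right)} = -562588 + \left(2640 + 44 \left(-1022\right) + 60 \cdot 111 + 111 \left(-1022\right)\right) = -562588 + \left(2640 - 44968 + 6660 - 113442\right) = -562588 - 149110 = -711698$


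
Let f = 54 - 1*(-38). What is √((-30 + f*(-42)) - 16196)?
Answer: 7*I*√410 ≈ 141.74*I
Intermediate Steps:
f = 92 (f = 54 + 38 = 92)
√((-30 + f*(-42)) - 16196) = √((-30 + 92*(-42)) - 16196) = √((-30 - 3864) - 16196) = √(-3894 - 16196) = √(-20090) = 7*I*√410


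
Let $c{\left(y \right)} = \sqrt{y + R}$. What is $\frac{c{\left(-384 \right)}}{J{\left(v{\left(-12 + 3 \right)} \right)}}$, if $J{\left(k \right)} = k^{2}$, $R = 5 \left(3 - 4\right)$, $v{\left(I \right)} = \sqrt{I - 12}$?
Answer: $- \frac{i \sqrt{389}}{21} \approx - 0.93919 i$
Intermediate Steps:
$v{\left(I \right)} = \sqrt{-12 + I}$
$R = -5$ ($R = 5 \left(-1\right) = -5$)
$c{\left(y \right)} = \sqrt{-5 + y}$ ($c{\left(y \right)} = \sqrt{y - 5} = \sqrt{-5 + y}$)
$\frac{c{\left(-384 \right)}}{J{\left(v{\left(-12 + 3 \right)} \right)}} = \frac{\sqrt{-5 - 384}}{\left(\sqrt{-12 + \left(-12 + 3\right)}\right)^{2}} = \frac{\sqrt{-389}}{\left(\sqrt{-12 - 9}\right)^{2}} = \frac{i \sqrt{389}}{\left(\sqrt{-21}\right)^{2}} = \frac{i \sqrt{389}}{\left(i \sqrt{21}\right)^{2}} = \frac{i \sqrt{389}}{-21} = i \sqrt{389} \left(- \frac{1}{21}\right) = - \frac{i \sqrt{389}}{21}$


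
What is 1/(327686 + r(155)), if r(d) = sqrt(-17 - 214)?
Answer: 327686/107378114827 - I*sqrt(231)/107378114827 ≈ 3.0517e-6 - 1.4154e-10*I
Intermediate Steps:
r(d) = I*sqrt(231) (r(d) = sqrt(-231) = I*sqrt(231))
1/(327686 + r(155)) = 1/(327686 + I*sqrt(231))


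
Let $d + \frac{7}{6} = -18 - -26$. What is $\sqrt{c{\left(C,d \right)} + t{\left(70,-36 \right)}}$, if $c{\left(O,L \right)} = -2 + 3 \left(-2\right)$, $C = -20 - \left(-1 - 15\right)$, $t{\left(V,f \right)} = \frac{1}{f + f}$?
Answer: $\frac{i \sqrt{1154}}{12} \approx 2.8309 i$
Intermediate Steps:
$d = \frac{41}{6}$ ($d = - \frac{7}{6} - -8 = - \frac{7}{6} + \left(-18 + 26\right) = - \frac{7}{6} + 8 = \frac{41}{6} \approx 6.8333$)
$t{\left(V,f \right)} = \frac{1}{2 f}$
$C = -4$ ($C = -20 - \left(-1 - 15\right) = -20 - -16 = -20 + 16 = -4$)
$c{\left(O,L \right)} = -8$ ($c{\left(O,L \right)} = -2 - 6 = -8$)
$\sqrt{c{\left(C,d \right)} + t{\left(70,-36 \right)}} = \sqrt{-8 + \frac{1}{2 \left(-36\right)}} = \sqrt{-8 + \frac{1}{2} \left(- \frac{1}{36}\right)} = \sqrt{-8 - \frac{1}{72}} = \sqrt{- \frac{577}{72}} = \frac{i \sqrt{1154}}{12}$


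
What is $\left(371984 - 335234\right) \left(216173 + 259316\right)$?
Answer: $17474220750$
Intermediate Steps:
$\left(371984 - 335234\right) \left(216173 + 259316\right) = 36750 \cdot 475489 = 17474220750$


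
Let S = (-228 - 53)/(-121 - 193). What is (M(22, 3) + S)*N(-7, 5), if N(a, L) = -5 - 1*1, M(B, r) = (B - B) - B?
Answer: 19881/157 ≈ 126.63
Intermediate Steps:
M(B, r) = -B (M(B, r) = 0 - B = -B)
S = 281/314 (S = -281/(-314) = -281*(-1/314) = 281/314 ≈ 0.89490)
N(a, L) = -6 (N(a, L) = -5 - 1 = -6)
(M(22, 3) + S)*N(-7, 5) = (-1*22 + 281/314)*(-6) = (-22 + 281/314)*(-6) = -6627/314*(-6) = 19881/157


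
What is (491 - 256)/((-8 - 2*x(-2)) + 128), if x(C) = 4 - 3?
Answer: 235/118 ≈ 1.9915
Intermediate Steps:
x(C) = 1
(491 - 256)/((-8 - 2*x(-2)) + 128) = (491 - 256)/((-8 - 2*1) + 128) = 235/((-8 - 2) + 128) = 235/(-10 + 128) = 235/118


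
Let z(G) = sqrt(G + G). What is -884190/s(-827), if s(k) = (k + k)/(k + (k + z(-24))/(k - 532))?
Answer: -200121670/453 - 589460*I*sqrt(3)/374631 ≈ -4.4177e+5 - 2.7253*I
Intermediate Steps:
z(G) = sqrt(2)*sqrt(G) (z(G) = sqrt(2*G) = sqrt(2)*sqrt(G))
s(k) = 2*k/(k + (k + 4*I*sqrt(3))/(-532 + k)) (s(k) = (k + k)/(k + (k + sqrt(2)*sqrt(-24))/(k - 532)) = (2*k)/(k + (k + sqrt(2)*(2*I*sqrt(6)))/(-532 + k)) = (2*k)/(k + (k + 4*I*sqrt(3))/(-532 + k)) = 2*k/(k + (k + 4*I*sqrt(3))/(-532 + k)))
-884190/s(-827) = -884190*(-((-827)**2 - 531*(-827) + 4*I*sqrt(3))/(1654*(-532 - 827))) = -(200121670/453 + 589460*I*sqrt(3)/374631) = -884190*(679/1359 + 2*I*sqrt(3)/1123893) = -200121670/453 - 589460*I*sqrt(3)/374631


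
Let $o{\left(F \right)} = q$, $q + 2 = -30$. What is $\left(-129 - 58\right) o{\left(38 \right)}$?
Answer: $5984$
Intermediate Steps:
$q = -32$ ($q = -2 - 30 = -32$)
$o{\left(F \right)} = -32$
$\left(-129 - 58\right) o{\left(38 \right)} = \left(-129 - 58\right) \left(-32\right) = \left(-187\right) \left(-32\right) = 5984$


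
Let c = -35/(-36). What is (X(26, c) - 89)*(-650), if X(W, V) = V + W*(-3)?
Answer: 1942525/18 ≈ 1.0792e+5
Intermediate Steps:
c = 35/36 (c = -35*(-1/36) = 35/36 ≈ 0.97222)
X(W, V) = V - 3*W
(X(26, c) - 89)*(-650) = ((35/36 - 3*26) - 89)*(-650) = ((35/36 - 78) - 89)*(-650) = (-2773/36 - 89)*(-650) = -5977/36*(-650) = 1942525/18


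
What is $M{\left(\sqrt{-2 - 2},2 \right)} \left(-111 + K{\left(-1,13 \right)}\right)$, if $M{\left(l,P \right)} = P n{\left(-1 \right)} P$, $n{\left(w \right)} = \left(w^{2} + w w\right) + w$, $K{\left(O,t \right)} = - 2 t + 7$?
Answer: $-520$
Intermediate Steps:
$K{\left(O,t \right)} = 7 - 2 t$
$n{\left(w \right)} = w + 2 w^{2}$ ($n{\left(w \right)} = \left(w^{2} + w^{2}\right) + w = 2 w^{2} + w = w + 2 w^{2}$)
$M{\left(l,P \right)} = P^{2}$ ($M{\left(l,P \right)} = P \left(- (1 + 2 \left(-1\right))\right) P = P \left(- (1 - 2)\right) P = P \left(\left(-1\right) \left(-1\right)\right) P = P 1 P = P P = P^{2}$)
$M{\left(\sqrt{-2 - 2},2 \right)} \left(-111 + K{\left(-1,13 \right)}\right) = 2^{2} \left(-111 + \left(7 - 26\right)\right) = 4 \left(-111 + \left(7 - 26\right)\right) = 4 \left(-111 - 19\right) = 4 \left(-130\right) = -520$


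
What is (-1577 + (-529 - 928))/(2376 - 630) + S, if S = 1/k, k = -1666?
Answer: -2528195/1454418 ≈ -1.7383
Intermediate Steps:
S = -1/1666 (S = 1/(-1666) = -1/1666 ≈ -0.00060024)
(-1577 + (-529 - 928))/(2376 - 630) + S = (-1577 + (-529 - 928))/(2376 - 630) - 1/1666 = (-1577 - 1457)/1746 - 1/1666 = -3034*1/1746 - 1/1666 = -1517/873 - 1/1666 = -2528195/1454418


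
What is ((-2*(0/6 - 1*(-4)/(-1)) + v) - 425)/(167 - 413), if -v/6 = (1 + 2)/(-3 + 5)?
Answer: 71/41 ≈ 1.7317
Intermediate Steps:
v = -9 (v = -6*(1 + 2)/(-3 + 5) = -18/2 = -6*3/2 = -9)
((-2*(0/6 - 1*(-4)/(-1)) + v) - 425)/(167 - 413) = ((-2*(0/6 - 1*(-4)/(-1)) - 9) - 425)/(167 - 413) = ((-2*(0*(1/6) + 4*(-1)) - 9) - 425)/(-246) = ((-2*(0 - 4) - 9) - 425)*(-1/246) = ((-2*(-4) - 9) - 425)*(-1/246) = ((8 - 9) - 425)*(-1/246) = (-1 - 425)*(-1/246) = -426*(-1/246) = 71/41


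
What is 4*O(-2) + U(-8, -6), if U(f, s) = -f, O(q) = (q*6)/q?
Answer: 32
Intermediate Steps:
O(q) = 6 (O(q) = (6*q)/q = 6)
4*O(-2) + U(-8, -6) = 4*6 - 1*(-8) = 24 + 8 = 32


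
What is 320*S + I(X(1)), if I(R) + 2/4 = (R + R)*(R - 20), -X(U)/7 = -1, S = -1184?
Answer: -758125/2 ≈ -3.7906e+5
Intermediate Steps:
X(U) = 7 (X(U) = -7*(-1) = 7)
I(R) = -1/2 + 2*R*(-20 + R) (I(R) = -1/2 + (R + R)*(R - 20) = -1/2 + (2*R)*(-20 + R) = -1/2 + 2*R*(-20 + R))
320*S + I(X(1)) = 320*(-1184) + (-1/2 - 40*7 + 2*7**2) = -378880 + (-1/2 - 280 + 2*49) = -378880 + (-1/2 - 280 + 98) = -378880 - 365/2 = -758125/2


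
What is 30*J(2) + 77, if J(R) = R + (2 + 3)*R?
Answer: 437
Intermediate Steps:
J(R) = 6*R (J(R) = R + 5*R = 6*R)
30*J(2) + 77 = 30*(6*2) + 77 = 30*12 + 77 = 360 + 77 = 437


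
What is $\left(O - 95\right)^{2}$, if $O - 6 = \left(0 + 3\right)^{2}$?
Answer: $6400$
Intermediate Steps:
$O = 15$ ($O = 6 + \left(0 + 3\right)^{2} = 6 + 3^{2} = 6 + 9 = 15$)
$\left(O - 95\right)^{2} = \left(15 - 95\right)^{2} = \left(-80\right)^{2} = 6400$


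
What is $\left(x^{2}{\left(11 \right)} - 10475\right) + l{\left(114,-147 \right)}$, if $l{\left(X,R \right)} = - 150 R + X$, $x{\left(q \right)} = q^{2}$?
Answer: $26330$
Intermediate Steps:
$l{\left(X,R \right)} = X - 150 R$
$\left(x^{2}{\left(11 \right)} - 10475\right) + l{\left(114,-147 \right)} = \left(\left(11^{2}\right)^{2} - 10475\right) + \left(114 - -22050\right) = \left(121^{2} - 10475\right) + \left(114 + 22050\right) = \left(14641 - 10475\right) + 22164 = 4166 + 22164 = 26330$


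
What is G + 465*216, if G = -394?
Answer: 100046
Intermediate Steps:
G + 465*216 = -394 + 465*216 = -394 + 100440 = 100046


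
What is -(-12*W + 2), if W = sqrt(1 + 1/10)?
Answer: -2 + 6*sqrt(110)/5 ≈ 10.586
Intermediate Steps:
W = sqrt(110)/10 (W = sqrt(1 + 1/10) = sqrt(11/10) = sqrt(110)/10 ≈ 1.0488)
-(-12*W + 2) = -(-6*sqrt(110)/5 + 2) = -(2 - 6*sqrt(110)/5) = -2 + 6*sqrt(110)/5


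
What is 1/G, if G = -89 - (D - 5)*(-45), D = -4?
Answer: -1/494 ≈ -0.0020243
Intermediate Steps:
G = -494 (G = -89 - (-4 - 5)*(-45) = -89 - 1*(-9)*(-45) = -89 + 9*(-45) = -89 - 405 = -494)
1/G = 1/(-494) = -1/494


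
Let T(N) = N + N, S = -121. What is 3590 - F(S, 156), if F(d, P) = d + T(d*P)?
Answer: 41463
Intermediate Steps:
T(N) = 2*N
F(d, P) = d + 2*P*d (F(d, P) = d + 2*(d*P) = d + 2*(P*d) = d + 2*P*d)
3590 - F(S, 156) = 3590 - (-121)*(1 + 2*156) = 3590 - (-121)*(1 + 312) = 3590 - (-121)*313 = 3590 - 1*(-37873) = 3590 + 37873 = 41463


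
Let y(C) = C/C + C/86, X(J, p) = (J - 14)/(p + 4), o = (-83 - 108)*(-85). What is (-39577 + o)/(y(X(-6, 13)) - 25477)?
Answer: 8531501/9311483 ≈ 0.91623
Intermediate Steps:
o = 16235 (o = -191*(-85) = 16235)
X(J, p) = (-14 + J)/(4 + p)
y(C) = 1 + C/86 (y(C) = 1 + C*(1/86) = 1 + C/86)
(-39577 + o)/(y(X(-6, 13)) - 25477) = (-39577 + 16235)/((1 + ((-14 - 6)/(4 + 13))/86) - 25477) = -23342/((1 + (-20/17)/86) - 25477) = -23342/((1 + ((1/17)*(-20))/86) - 25477) = -23342/((1 + (1/86)*(-20/17)) - 25477) = -23342/((1 - 10/731) - 25477) = -23342/(721/731 - 25477) = -23342/(-18622966/731) = -23342*(-731/18622966) = 8531501/9311483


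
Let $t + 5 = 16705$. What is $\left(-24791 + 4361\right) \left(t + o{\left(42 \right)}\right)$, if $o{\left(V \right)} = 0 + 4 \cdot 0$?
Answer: $-341181000$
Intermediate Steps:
$t = 16700$ ($t = -5 + 16705 = 16700$)
$o{\left(V \right)} = 0$ ($o{\left(V \right)} = 0 + 0 = 0$)
$\left(-24791 + 4361\right) \left(t + o{\left(42 \right)}\right) = \left(-24791 + 4361\right) \left(16700 + 0\right) = \left(-20430\right) 16700 = -341181000$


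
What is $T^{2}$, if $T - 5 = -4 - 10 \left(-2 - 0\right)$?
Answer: $441$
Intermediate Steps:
$T = 21$ ($T = 5 - \left(4 + 10 \left(-2 - 0\right)\right) = 5 - \left(4 + 10 \left(-2 + 0\right)\right) = 5 - -16 = 5 + \left(-4 + 20\right) = 5 + 16 = 21$)
$T^{2} = 21^{2} = 441$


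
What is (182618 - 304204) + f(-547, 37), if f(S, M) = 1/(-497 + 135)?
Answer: -44014133/362 ≈ -1.2159e+5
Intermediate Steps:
f(S, M) = -1/362 (f(S, M) = 1/(-362) = -1/362)
(182618 - 304204) + f(-547, 37) = (182618 - 304204) - 1/362 = -121586 - 1/362 = -44014133/362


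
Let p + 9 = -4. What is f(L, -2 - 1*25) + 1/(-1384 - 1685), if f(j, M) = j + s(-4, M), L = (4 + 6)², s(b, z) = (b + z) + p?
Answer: 171863/3069 ≈ 56.000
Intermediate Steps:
p = -13 (p = -9 - 4 = -13)
s(b, z) = -13 + b + z (s(b, z) = (b + z) - 13 = -13 + b + z)
L = 100 (L = 10² = 100)
f(j, M) = -17 + M + j (f(j, M) = j + (-13 - 4 + M) = j + (-17 + M) = -17 + M + j)
f(L, -2 - 1*25) + 1/(-1384 - 1685) = (-17 + (-2 - 1*25) + 100) + 1/(-1384 - 1685) = (-17 + (-2 - 25) + 100) + 1/(-3069) = (-17 - 27 + 100) - 1/3069 = 56 - 1/3069 = 171863/3069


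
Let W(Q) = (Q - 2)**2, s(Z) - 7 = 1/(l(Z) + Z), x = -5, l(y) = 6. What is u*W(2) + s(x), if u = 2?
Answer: 8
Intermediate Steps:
s(Z) = 7 + 1/(6 + Z)
W(Q) = (-2 + Q)**2
u*W(2) + s(x) = 2*(-2 + 2)**2 + (43 + 7*(-5))/(6 - 5) = 2*0**2 + (43 - 35)/1 = 2*0 + 1*8 = 0 + 8 = 8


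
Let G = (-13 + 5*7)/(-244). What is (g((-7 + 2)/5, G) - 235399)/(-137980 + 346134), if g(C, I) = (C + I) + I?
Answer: -14359411/12697394 ≈ -1.1309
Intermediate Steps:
G = -11/122 (G = (-13 + 35)*(-1/244) = 22*(-1/244) = -11/122 ≈ -0.090164)
g(C, I) = C + 2*I
(g((-7 + 2)/5, G) - 235399)/(-137980 + 346134) = (((-7 + 2)/5 + 2*(-11/122)) - 235399)/(-137980 + 346134) = (((⅕)*(-5) - 11/61) - 235399)/208154 = ((-1 - 11/61) - 235399)*(1/208154) = (-72/61 - 235399)*(1/208154) = -14359411/61*1/208154 = -14359411/12697394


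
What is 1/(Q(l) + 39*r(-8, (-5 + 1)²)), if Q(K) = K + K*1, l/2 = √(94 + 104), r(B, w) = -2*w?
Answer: -13/16191 - √22/129528 ≈ -0.00083913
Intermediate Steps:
l = 6*√22 (l = 2*√(94 + 104) = 2*√198 = 2*(3*√22) = 6*√22 ≈ 28.142)
Q(K) = 2*K (Q(K) = K + K = 2*K)
1/(Q(l) + 39*r(-8, (-5 + 1)²)) = 1/(2*(6*√22) + 39*(-2*(-5 + 1)²)) = 1/(12*√22 + 39*(-2*(-4)²)) = 1/(12*√22 + 39*(-2*16)) = 1/(12*√22 + 39*(-32)) = 1/(12*√22 - 1248) = 1/(-1248 + 12*√22)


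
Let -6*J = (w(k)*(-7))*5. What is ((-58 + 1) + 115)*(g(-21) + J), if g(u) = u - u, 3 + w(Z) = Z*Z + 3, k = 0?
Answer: 0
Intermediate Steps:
w(Z) = Z² (w(Z) = -3 + (Z*Z + 3) = -3 + (Z² + 3) = -3 + (3 + Z²) = Z²)
g(u) = 0
J = 0 (J = -0²*(-7)*5/6 = -0*(-7)*5/6 = -0*5 = -⅙*0 = 0)
((-58 + 1) + 115)*(g(-21) + J) = ((-58 + 1) + 115)*(0 + 0) = (-57 + 115)*0 = 58*0 = 0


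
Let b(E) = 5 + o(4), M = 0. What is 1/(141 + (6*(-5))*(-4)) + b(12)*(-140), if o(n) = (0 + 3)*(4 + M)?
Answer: -621179/261 ≈ -2380.0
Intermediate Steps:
o(n) = 12 (o(n) = (0 + 3)*(4 + 0) = 3*4 = 12)
b(E) = 17 (b(E) = 5 + 12 = 17)
1/(141 + (6*(-5))*(-4)) + b(12)*(-140) = 1/(141 + (6*(-5))*(-4)) + 17*(-140) = 1/(141 - 30*(-4)) - 2380 = 1/(141 + 120) - 2380 = 1/261 - 2380 = -621179/261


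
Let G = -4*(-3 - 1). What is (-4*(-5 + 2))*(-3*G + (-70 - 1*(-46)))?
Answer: -864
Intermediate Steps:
G = 16 (G = -4*(-4) = 16)
(-4*(-5 + 2))*(-3*G + (-70 - 1*(-46))) = (-4*(-5 + 2))*(-3*16 + (-70 - 1*(-46))) = (-4*(-3))*(-48 + (-70 + 46)) = 12*(-48 - 24) = 12*(-72) = -864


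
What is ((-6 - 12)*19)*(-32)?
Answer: 10944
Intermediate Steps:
((-6 - 12)*19)*(-32) = -18*19*(-32) = -342*(-32) = 10944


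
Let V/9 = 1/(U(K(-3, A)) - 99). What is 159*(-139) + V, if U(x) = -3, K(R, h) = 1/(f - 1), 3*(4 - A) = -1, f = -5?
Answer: -751437/34 ≈ -22101.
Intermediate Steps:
A = 13/3 (A = 4 - 1/3*(-1) = 4 + 1/3 = 13/3 ≈ 4.3333)
K(R, h) = -1/6 (K(R, h) = 1/(-5 - 1) = 1/(-6) = -1/6)
V = -3/34 (V = 9/(-3 - 99) = 9/(-102) = 9*(-1/102) = -3/34 ≈ -0.088235)
159*(-139) + V = 159*(-139) - 3/34 = -22101 - 3/34 = -751437/34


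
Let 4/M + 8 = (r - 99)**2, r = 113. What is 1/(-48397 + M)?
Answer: -47/2274658 ≈ -2.0662e-5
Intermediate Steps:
M = 1/47 (M = 4/(-8 + (113 - 99)**2) = 4/(-8 + 14**2) = 4/(-8 + 196) = 4/188 = 4*(1/188) = 1/47 ≈ 0.021277)
1/(-48397 + M) = 1/(-48397 + 1/47) = 1/(-2274658/47) = -47/2274658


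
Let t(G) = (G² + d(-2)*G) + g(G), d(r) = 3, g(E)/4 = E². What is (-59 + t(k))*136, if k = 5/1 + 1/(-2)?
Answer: 7582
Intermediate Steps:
g(E) = 4*E²
k = 9/2 (k = 5*1 + 1*(-½) = 5 - ½ = 9/2 ≈ 4.5000)
t(G) = 3*G + 5*G² (t(G) = (G² + 3*G) + 4*G² = 3*G + 5*G²)
(-59 + t(k))*136 = (-59 + 9*(3 + 5*(9/2))/2)*136 = (-59 + 9*(3 + 45/2)/2)*136 = (-59 + (9/2)*(51/2))*136 = (-59 + 459/4)*136 = (223/4)*136 = 7582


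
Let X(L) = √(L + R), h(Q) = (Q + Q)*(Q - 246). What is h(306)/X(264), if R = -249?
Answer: 2448*√15 ≈ 9481.1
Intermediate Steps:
h(Q) = 2*Q*(-246 + Q) (h(Q) = (2*Q)*(-246 + Q) = 2*Q*(-246 + Q))
X(L) = √(-249 + L) (X(L) = √(L - 249) = √(-249 + L))
h(306)/X(264) = (2*306*(-246 + 306))/(√(-249 + 264)) = (2*306*60)/(√15) = 36720*(√15/15) = 2448*√15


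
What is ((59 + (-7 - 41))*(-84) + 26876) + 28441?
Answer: 54393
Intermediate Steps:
((59 + (-7 - 41))*(-84) + 26876) + 28441 = ((59 - 48)*(-84) + 26876) + 28441 = (11*(-84) + 26876) + 28441 = (-924 + 26876) + 28441 = 25952 + 28441 = 54393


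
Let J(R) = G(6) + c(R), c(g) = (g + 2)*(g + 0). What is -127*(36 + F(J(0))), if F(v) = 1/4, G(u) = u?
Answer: -18415/4 ≈ -4603.8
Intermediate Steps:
c(g) = g*(2 + g) (c(g) = (2 + g)*g = g*(2 + g))
J(R) = 6 + R*(2 + R)
F(v) = ¼
-127*(36 + F(J(0))) = -127*(36 + ¼) = -127*145/4 = -18415/4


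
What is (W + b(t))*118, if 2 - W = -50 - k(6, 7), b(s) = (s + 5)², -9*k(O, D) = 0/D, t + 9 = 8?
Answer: 8024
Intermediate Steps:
t = -1 (t = -9 + 8 = -1)
k(O, D) = 0 (k(O, D) = -0/D = -⅑*0 = 0)
b(s) = (5 + s)²
W = 52 (W = 2 - (-50 - 1*0) = 2 - (-50 + 0) = 2 - 1*(-50) = 2 + 50 = 52)
(W + b(t))*118 = (52 + (5 - 1)²)*118 = (52 + 4²)*118 = (52 + 16)*118 = 68*118 = 8024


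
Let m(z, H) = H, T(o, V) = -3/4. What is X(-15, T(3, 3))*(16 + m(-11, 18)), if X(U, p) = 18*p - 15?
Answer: -969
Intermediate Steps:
T(o, V) = -¾ (T(o, V) = -3*¼ = -¾)
X(U, p) = -15 + 18*p
X(-15, T(3, 3))*(16 + m(-11, 18)) = (-15 + 18*(-¾))*(16 + 18) = (-15 - 27/2)*34 = -57/2*34 = -969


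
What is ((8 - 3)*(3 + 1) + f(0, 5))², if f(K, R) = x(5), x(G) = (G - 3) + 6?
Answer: 784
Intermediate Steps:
x(G) = 3 + G (x(G) = (-3 + G) + 6 = 3 + G)
f(K, R) = 8 (f(K, R) = 3 + 5 = 8)
((8 - 3)*(3 + 1) + f(0, 5))² = ((8 - 3)*(3 + 1) + 8)² = (5*4 + 8)² = (20 + 8)² = 28² = 784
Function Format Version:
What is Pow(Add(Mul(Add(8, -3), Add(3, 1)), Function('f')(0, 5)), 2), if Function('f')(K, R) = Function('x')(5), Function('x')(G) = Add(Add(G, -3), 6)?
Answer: 784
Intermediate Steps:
Function('x')(G) = Add(3, G) (Function('x')(G) = Add(Add(-3, G), 6) = Add(3, G))
Function('f')(K, R) = 8 (Function('f')(K, R) = Add(3, 5) = 8)
Pow(Add(Mul(Add(8, -3), Add(3, 1)), Function('f')(0, 5)), 2) = Pow(Add(Mul(Add(8, -3), Add(3, 1)), 8), 2) = Pow(Add(Mul(5, 4), 8), 2) = Pow(Add(20, 8), 2) = Pow(28, 2) = 784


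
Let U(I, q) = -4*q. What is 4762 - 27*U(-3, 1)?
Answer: 4870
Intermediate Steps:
4762 - 27*U(-3, 1) = 4762 - (-108) = 4762 - 27*(-4) = 4762 + 108 = 4870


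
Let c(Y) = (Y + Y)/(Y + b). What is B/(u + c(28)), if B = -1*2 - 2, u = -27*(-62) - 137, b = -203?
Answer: -100/38417 ≈ -0.0026030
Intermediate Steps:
c(Y) = 2*Y/(-203 + Y) (c(Y) = (Y + Y)/(Y - 203) = (2*Y)/(-203 + Y) = 2*Y/(-203 + Y))
u = 1537 (u = 1674 - 137 = 1537)
B = -4 (B = -2 - 2 = -4)
B/(u + c(28)) = -4/(1537 + 2*28/(-203 + 28)) = -4/(1537 + 2*28/(-175)) = -4/(1537 + 2*28*(-1/175)) = -4/(1537 - 8/25) = -4/(38417/25) = (25/38417)*(-4) = -100/38417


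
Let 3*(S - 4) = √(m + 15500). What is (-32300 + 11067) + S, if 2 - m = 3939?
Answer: -21229 + √11563/3 ≈ -21193.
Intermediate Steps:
m = -3937 (m = 2 - 1*3939 = 2 - 3939 = -3937)
S = 4 + √11563/3 (S = 4 + √(-3937 + 15500)/3 = 4 + √11563/3 ≈ 39.844)
(-32300 + 11067) + S = (-32300 + 11067) + (4 + √11563/3) = -21233 + (4 + √11563/3) = -21229 + √11563/3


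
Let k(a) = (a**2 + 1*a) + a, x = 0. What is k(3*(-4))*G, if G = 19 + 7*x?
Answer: 2280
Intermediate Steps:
k(a) = a**2 + 2*a (k(a) = (a**2 + a) + a = (a + a**2) + a = a**2 + 2*a)
G = 19 (G = 19 + 7*0 = 19 + 0 = 19)
k(3*(-4))*G = ((3*(-4))*(2 + 3*(-4)))*19 = -12*(2 - 12)*19 = -12*(-10)*19 = 120*19 = 2280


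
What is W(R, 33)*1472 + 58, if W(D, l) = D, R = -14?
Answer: -20550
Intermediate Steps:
W(R, 33)*1472 + 58 = -14*1472 + 58 = -20608 + 58 = -20550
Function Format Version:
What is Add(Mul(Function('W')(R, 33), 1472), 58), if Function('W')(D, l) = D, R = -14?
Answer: -20550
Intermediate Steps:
Add(Mul(Function('W')(R, 33), 1472), 58) = Add(Mul(-14, 1472), 58) = Add(-20608, 58) = -20550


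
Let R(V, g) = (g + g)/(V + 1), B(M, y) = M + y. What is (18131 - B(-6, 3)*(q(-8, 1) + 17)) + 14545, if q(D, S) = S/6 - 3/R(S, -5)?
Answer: 327293/10 ≈ 32729.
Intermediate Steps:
R(V, g) = 2*g/(1 + V) (R(V, g) = (2*g)/(1 + V) = 2*g/(1 + V))
q(D, S) = 3/10 + 7*S/15 (q(D, S) = S/6 - (-3/10 - 3*S/10) = S*(1/6) - (-3/10 - 3*S/10) = S/6 - 3*(-1/10 - S/10) = S/6 + (3/10 + 3*S/10) = 3/10 + 7*S/15)
(18131 - B(-6, 3)*(q(-8, 1) + 17)) + 14545 = (18131 - (-6 + 3)*((3/10 + (7/15)*1) + 17)) + 14545 = (18131 - (-3)*((3/10 + 7/15) + 17)) + 14545 = (18131 - (-3)*(23/30 + 17)) + 14545 = (18131 - (-3)*533/30) + 14545 = (18131 - 1*(-533/10)) + 14545 = (18131 + 533/10) + 14545 = 181843/10 + 14545 = 327293/10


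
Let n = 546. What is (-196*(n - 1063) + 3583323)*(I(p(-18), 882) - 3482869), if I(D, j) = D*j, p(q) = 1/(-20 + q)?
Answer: -243831867761560/19 ≈ -1.2833e+13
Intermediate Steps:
(-196*(n - 1063) + 3583323)*(I(p(-18), 882) - 3482869) = (-196*(546 - 1063) + 3583323)*(882/(-20 - 18) - 3482869) = (-196*(-517) + 3583323)*(882/(-38) - 3482869) = (101332 + 3583323)*(-1/38*882 - 3482869) = 3684655*(-441/19 - 3482869) = 3684655*(-66174952/19) = -243831867761560/19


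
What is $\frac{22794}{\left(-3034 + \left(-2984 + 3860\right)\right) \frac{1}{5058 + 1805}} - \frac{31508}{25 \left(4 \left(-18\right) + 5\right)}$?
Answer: $- \frac{130980501293}{1807325} \approx -72472.0$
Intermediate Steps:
$\frac{22794}{\left(-3034 + \left(-2984 + 3860\right)\right) \frac{1}{5058 + 1805}} - \frac{31508}{25 \left(4 \left(-18\right) + 5\right)} = \frac{22794}{\left(-3034 + 876\right) \frac{1}{6863}} - \frac{31508}{25 \left(-72 + 5\right)} = \frac{22794}{\left(-2158\right) \frac{1}{6863}} - \frac{31508}{25 \left(-67\right)} = \frac{22794}{- \frac{2158}{6863}} - \frac{31508}{-1675} = 22794 \left(- \frac{6863}{2158}\right) - - \frac{31508}{1675} = - \frac{78217611}{1079} + \frac{31508}{1675} = - \frac{130980501293}{1807325}$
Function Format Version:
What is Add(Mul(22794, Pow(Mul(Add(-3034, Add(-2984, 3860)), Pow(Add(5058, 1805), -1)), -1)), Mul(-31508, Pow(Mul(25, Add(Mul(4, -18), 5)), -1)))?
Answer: Rational(-130980501293, 1807325) ≈ -72472.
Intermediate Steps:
Add(Mul(22794, Pow(Mul(Add(-3034, Add(-2984, 3860)), Pow(Add(5058, 1805), -1)), -1)), Mul(-31508, Pow(Mul(25, Add(Mul(4, -18), 5)), -1))) = Add(Mul(22794, Pow(Mul(Add(-3034, 876), Pow(6863, -1)), -1)), Mul(-31508, Pow(Mul(25, Add(-72, 5)), -1))) = Add(Mul(22794, Pow(Mul(-2158, Rational(1, 6863)), -1)), Mul(-31508, Pow(Mul(25, -67), -1))) = Add(Mul(22794, Pow(Rational(-2158, 6863), -1)), Mul(-31508, Pow(-1675, -1))) = Add(Mul(22794, Rational(-6863, 2158)), Mul(-31508, Rational(-1, 1675))) = Add(Rational(-78217611, 1079), Rational(31508, 1675)) = Rational(-130980501293, 1807325)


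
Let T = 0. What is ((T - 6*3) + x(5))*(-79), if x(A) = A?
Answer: 1027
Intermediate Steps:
((T - 6*3) + x(5))*(-79) = ((0 - 6*3) + 5)*(-79) = ((0 - 18) + 5)*(-79) = (-18 + 5)*(-79) = -13*(-79) = 1027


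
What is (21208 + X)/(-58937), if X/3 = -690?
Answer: -19138/58937 ≈ -0.32472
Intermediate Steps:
X = -2070 (X = 3*(-690) = -2070)
(21208 + X)/(-58937) = (21208 - 2070)/(-58937) = 19138*(-1/58937) = -19138/58937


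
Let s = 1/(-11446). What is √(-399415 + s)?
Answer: I*√52327725025586/11446 ≈ 631.99*I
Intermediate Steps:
s = -1/11446 ≈ -8.7367e-5
√(-399415 + s) = √(-399415 - 1/11446) = √(-4571704091/11446) = I*√52327725025586/11446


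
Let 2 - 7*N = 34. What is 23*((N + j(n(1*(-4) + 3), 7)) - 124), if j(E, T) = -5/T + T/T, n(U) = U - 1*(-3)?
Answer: -20654/7 ≈ -2950.6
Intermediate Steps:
n(U) = 3 + U (n(U) = U + 3 = 3 + U)
j(E, T) = 1 - 5/T (j(E, T) = -5/T + 1 = 1 - 5/T)
N = -32/7 (N = 2/7 - ⅐*34 = 2/7 - 34/7 = -32/7 ≈ -4.5714)
23*((N + j(n(1*(-4) + 3), 7)) - 124) = 23*((-32/7 + (-5 + 7)/7) - 124) = 23*((-32/7 + (⅐)*2) - 124) = 23*((-32/7 + 2/7) - 124) = 23*(-30/7 - 124) = 23*(-898/7) = -20654/7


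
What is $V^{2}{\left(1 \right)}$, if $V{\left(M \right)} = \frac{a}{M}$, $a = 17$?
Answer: $289$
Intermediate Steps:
$V{\left(M \right)} = \frac{17}{M}$
$V^{2}{\left(1 \right)} = \left(\frac{17}{1}\right)^{2} = \left(17 \cdot 1\right)^{2} = 17^{2} = 289$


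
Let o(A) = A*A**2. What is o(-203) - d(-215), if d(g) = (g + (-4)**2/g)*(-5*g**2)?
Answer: -58074502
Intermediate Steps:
o(A) = A**3
d(g) = -5*g**2*(g + 16/g) (d(g) = (g + 16/g)*(-5*g**2) = -5*g**2*(g + 16/g))
o(-203) - d(-215) = (-203)**3 - (-5)*(-215)*(16 + (-215)**2) = -8365427 - (-5)*(-215)*(16 + 46225) = -8365427 - (-5)*(-215)*46241 = -8365427 - 1*49709075 = -8365427 - 49709075 = -58074502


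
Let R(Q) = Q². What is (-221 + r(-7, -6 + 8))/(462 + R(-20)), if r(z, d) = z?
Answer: -114/431 ≈ -0.26450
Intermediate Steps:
(-221 + r(-7, -6 + 8))/(462 + R(-20)) = (-221 - 7)/(462 + (-20)²) = -228/(462 + 400) = -228/862 = -228*1/862 = -114/431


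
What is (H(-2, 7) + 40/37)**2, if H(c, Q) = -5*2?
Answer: 108900/1369 ≈ 79.547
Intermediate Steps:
H(c, Q) = -10
(H(-2, 7) + 40/37)**2 = (-10 + 40/37)**2 = (-330/37)**2 = 108900/1369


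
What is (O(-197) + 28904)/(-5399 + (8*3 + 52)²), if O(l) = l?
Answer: 28707/377 ≈ 76.146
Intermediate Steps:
(O(-197) + 28904)/(-5399 + (8*3 + 52)²) = (-197 + 28904)/(-5399 + (8*3 + 52)²) = 28707/(-5399 + (24 + 52)²) = 28707/(-5399 + 76²) = 28707/(-5399 + 5776) = 28707/377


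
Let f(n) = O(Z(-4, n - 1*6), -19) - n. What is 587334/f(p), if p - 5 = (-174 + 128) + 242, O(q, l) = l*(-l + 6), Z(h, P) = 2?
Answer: -293667/338 ≈ -868.84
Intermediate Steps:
O(q, l) = l*(6 - l)
p = 201 (p = 5 + ((-174 + 128) + 242) = 5 + (-46 + 242) = 5 + 196 = 201)
f(n) = -475 - n (f(n) = -19*(6 - 1*(-19)) - n = -19*(6 + 19) - n = -19*25 - n = -475 - n)
587334/f(p) = 587334/(-475 - 1*201) = 587334/(-475 - 201) = 587334/(-676) = 587334*(-1/676) = -293667/338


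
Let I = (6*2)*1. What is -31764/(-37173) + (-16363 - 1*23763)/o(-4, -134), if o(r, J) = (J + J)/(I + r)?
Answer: 995111928/830197 ≈ 1198.6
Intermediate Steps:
I = 12 (I = 12*1 = 12)
o(r, J) = 2*J/(12 + r) (o(r, J) = (J + J)/(12 + r) = (2*J)/(12 + r) = 2*J/(12 + r))
-31764/(-37173) + (-16363 - 1*23763)/o(-4, -134) = -31764/(-37173) + (-16363 - 1*23763)/((2*(-134)/(12 - 4))) = -31764*(-1/37173) + (-16363 - 23763)/((2*(-134)/8)) = 10588/12391 - 40126/(2*(-134)*(⅛)) = 10588/12391 - 40126/(-67/2) = 10588/12391 - 40126*(-2/67) = 10588/12391 + 80252/67 = 995111928/830197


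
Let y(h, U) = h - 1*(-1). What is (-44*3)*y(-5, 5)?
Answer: 528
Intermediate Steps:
y(h, U) = 1 + h (y(h, U) = h + 1 = 1 + h)
(-44*3)*y(-5, 5) = (-44*3)*(1 - 5) = -132*(-4) = 528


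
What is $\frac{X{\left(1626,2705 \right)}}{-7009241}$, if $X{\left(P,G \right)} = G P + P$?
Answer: $- \frac{4399956}{7009241} \approx -0.62774$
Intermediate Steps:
$X{\left(P,G \right)} = P + G P$
$\frac{X{\left(1626,2705 \right)}}{-7009241} = \frac{1626 \left(1 + 2705\right)}{-7009241} = 1626 \cdot 2706 \left(- \frac{1}{7009241}\right) = 4399956 \left(- \frac{1}{7009241}\right) = - \frac{4399956}{7009241}$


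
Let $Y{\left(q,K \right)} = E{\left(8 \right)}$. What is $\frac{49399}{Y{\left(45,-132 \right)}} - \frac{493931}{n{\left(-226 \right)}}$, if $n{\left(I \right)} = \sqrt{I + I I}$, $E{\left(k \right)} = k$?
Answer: $\frac{49399}{8} - \frac{493931 \sqrt{226}}{3390} \approx 3984.5$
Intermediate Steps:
$Y{\left(q,K \right)} = 8$
$n{\left(I \right)} = \sqrt{I + I^{2}}$
$\frac{49399}{Y{\left(45,-132 \right)}} - \frac{493931}{n{\left(-226 \right)}} = \frac{49399}{8} - \frac{493931}{\sqrt{- 226 \left(1 - 226\right)}} = 49399 \cdot \frac{1}{8} - \frac{493931}{\sqrt{\left(-226\right) \left(-225\right)}} = \frac{49399}{8} - \frac{493931}{\sqrt{50850}} = \frac{49399}{8} - \frac{493931}{15 \sqrt{226}} = \frac{49399}{8} - 493931 \frac{\sqrt{226}}{3390} = \frac{49399}{8} - \frac{493931 \sqrt{226}}{3390}$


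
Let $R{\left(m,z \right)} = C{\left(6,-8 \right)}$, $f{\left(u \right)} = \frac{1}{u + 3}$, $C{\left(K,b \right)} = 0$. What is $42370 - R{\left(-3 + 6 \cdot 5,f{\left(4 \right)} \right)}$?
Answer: $42370$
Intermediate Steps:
$f{\left(u \right)} = \frac{1}{3 + u}$
$R{\left(m,z \right)} = 0$
$42370 - R{\left(-3 + 6 \cdot 5,f{\left(4 \right)} \right)} = 42370 - 0 = 42370 + 0 = 42370$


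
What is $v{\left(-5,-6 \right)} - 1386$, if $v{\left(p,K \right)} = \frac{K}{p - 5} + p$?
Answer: $- \frac{6952}{5} \approx -1390.4$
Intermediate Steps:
$v{\left(p,K \right)} = p + \frac{K}{-5 + p}$ ($v{\left(p,K \right)} = \frac{K}{-5 + p} + p = p + \frac{K}{-5 + p}$)
$v{\left(-5,-6 \right)} - 1386 = \frac{-6 + \left(-5\right)^{2} - -25}{-5 - 5} - 1386 = \frac{-6 + 25 + 25}{-10} - 1386 = \left(- \frac{1}{10}\right) 44 - 1386 = - \frac{22}{5} - 1386 = - \frac{6952}{5}$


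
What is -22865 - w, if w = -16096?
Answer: -6769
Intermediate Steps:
-22865 - w = -22865 - 1*(-16096) = -22865 + 16096 = -6769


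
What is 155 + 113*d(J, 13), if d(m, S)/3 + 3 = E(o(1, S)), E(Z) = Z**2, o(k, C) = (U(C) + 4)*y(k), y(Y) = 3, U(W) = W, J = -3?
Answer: 880877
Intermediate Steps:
o(k, C) = 12 + 3*C (o(k, C) = (C + 4)*3 = (4 + C)*3 = 12 + 3*C)
d(m, S) = -9 + 3*(12 + 3*S)**2
155 + 113*d(J, 13) = 155 + 113*(-9 + 27*(4 + 13)**2) = 155 + 113*(-9 + 27*17**2) = 155 + 113*(-9 + 27*289) = 155 + 113*(-9 + 7803) = 155 + 113*7794 = 155 + 880722 = 880877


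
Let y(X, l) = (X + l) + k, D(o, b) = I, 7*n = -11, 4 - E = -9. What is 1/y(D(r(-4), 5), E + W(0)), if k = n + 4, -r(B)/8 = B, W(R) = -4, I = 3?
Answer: 7/101 ≈ 0.069307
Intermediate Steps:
E = 13 (E = 4 - 1*(-9) = 4 + 9 = 13)
n = -11/7 (n = (⅐)*(-11) = -11/7 ≈ -1.5714)
r(B) = -8*B
k = 17/7 (k = -11/7 + 4 = 17/7 ≈ 2.4286)
D(o, b) = 3
y(X, l) = 17/7 + X + l (y(X, l) = (X + l) + 17/7 = 17/7 + X + l)
1/y(D(r(-4), 5), E + W(0)) = 1/(17/7 + 3 + (13 - 4)) = 1/(17/7 + 3 + 9) = 1/(101/7) = 7/101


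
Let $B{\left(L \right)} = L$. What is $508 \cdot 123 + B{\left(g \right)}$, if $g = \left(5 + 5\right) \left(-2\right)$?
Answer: $62464$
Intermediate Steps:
$g = -20$ ($g = 10 \left(-2\right) = -20$)
$508 \cdot 123 + B{\left(g \right)} = 508 \cdot 123 - 20 = 62484 - 20 = 62464$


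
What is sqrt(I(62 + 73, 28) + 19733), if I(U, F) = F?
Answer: sqrt(19761) ≈ 140.57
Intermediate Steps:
sqrt(I(62 + 73, 28) + 19733) = sqrt(28 + 19733) = sqrt(19761)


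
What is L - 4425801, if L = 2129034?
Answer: -2296767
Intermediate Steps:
L - 4425801 = 2129034 - 4425801 = -2296767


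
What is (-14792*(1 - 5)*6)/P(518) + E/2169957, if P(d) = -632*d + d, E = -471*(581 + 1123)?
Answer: -172113849288/118211300851 ≈ -1.4560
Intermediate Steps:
E = -802584 (E = -471*1704 = -802584)
P(d) = -631*d
(-14792*(1 - 5)*6)/P(518) + E/2169957 = (-14792*(1 - 5)*6)/((-631*518)) - 802584/2169957 = -(-59168)*6/(-326858) - 802584*1/2169957 = -14792*(-24)*(-1/326858) - 267528/723319 = 355008*(-1/326858) - 267528/723319 = -177504/163429 - 267528/723319 = -172113849288/118211300851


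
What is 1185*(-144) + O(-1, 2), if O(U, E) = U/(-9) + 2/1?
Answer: -1535741/9 ≈ -1.7064e+5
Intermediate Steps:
O(U, E) = 2 - U/9 (O(U, E) = U*(-⅑) + 2*1 = -U/9 + 2 = 2 - U/9)
1185*(-144) + O(-1, 2) = 1185*(-144) + (2 - ⅑*(-1)) = -170640 + (2 + ⅑) = -170640 + 19/9 = -1535741/9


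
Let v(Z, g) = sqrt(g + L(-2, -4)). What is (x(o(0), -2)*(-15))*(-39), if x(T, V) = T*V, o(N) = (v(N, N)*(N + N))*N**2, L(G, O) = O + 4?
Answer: 0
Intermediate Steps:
L(G, O) = 4 + O
v(Z, g) = sqrt(g) (v(Z, g) = sqrt(g + (4 - 4)) = sqrt(g + 0) = sqrt(g))
o(N) = 2*N**(7/2) (o(N) = (sqrt(N)*(N + N))*N**2 = (sqrt(N)*(2*N))*N**2 = (2*N**(3/2))*N**2 = 2*N**(7/2))
(x(o(0), -2)*(-15))*(-39) = (((2*0**(7/2))*(-2))*(-15))*(-39) = (((2*0)*(-2))*(-15))*(-39) = ((0*(-2))*(-15))*(-39) = (0*(-15))*(-39) = 0*(-39) = 0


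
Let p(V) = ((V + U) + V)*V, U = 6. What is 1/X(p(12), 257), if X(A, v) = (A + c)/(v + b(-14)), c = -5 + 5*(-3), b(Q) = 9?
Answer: 133/170 ≈ 0.78235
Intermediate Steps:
c = -20 (c = -5 - 15 = -20)
p(V) = V*(6 + 2*V) (p(V) = ((V + 6) + V)*V = ((6 + V) + V)*V = (6 + 2*V)*V = V*(6 + 2*V))
X(A, v) = (-20 + A)/(9 + v) (X(A, v) = (A - 20)/(v + 9) = (-20 + A)/(9 + v))
1/X(p(12), 257) = 1/((-20 + 2*12*(3 + 12))/(9 + 257)) = 1/((-20 + 2*12*15)/266) = 1/((-20 + 360)/266) = 1/((1/266)*340) = 1/(170/133) = 133/170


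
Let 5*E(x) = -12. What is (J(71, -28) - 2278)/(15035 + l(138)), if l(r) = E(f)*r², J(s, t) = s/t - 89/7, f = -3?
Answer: 45865/613412 ≈ 0.074770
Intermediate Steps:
J(s, t) = -89/7 + s/t (J(s, t) = s/t - 89*⅐ = s/t - 89/7 = -89/7 + s/t)
E(x) = -12/5 (E(x) = (⅕)*(-12) = -12/5)
l(r) = -12*r²/5
(J(71, -28) - 2278)/(15035 + l(138)) = ((-89/7 + 71/(-28)) - 2278)/(15035 - 12/5*138²) = ((-89/7 + 71*(-1/28)) - 2278)/(15035 - 12/5*19044) = ((-89/7 - 71/28) - 2278)/(15035 - 228528/5) = (-61/4 - 2278)/(-153353/5) = -9173/4*(-5/153353) = 45865/613412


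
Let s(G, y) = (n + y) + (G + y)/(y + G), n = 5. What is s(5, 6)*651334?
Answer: 7816008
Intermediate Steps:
s(G, y) = 6 + y (s(G, y) = (5 + y) + (G + y)/(y + G) = (5 + y) + (G + y)/(G + y) = (5 + y) + 1 = 6 + y)
s(5, 6)*651334 = (6 + 6)*651334 = 12*651334 = 7816008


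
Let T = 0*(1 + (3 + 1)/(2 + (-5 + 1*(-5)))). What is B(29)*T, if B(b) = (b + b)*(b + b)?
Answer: 0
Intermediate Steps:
B(b) = 4*b² (B(b) = (2*b)*(2*b) = 4*b²)
T = 0 (T = 0*(1 + 4/(2 + (-5 - 5))) = 0*(1 + 4/(2 - 10)) = 0*(1 + 4/(-8)) = 0*(1 + 4*(-⅛)) = 0*(1 - ½) = 0*(½) = 0)
B(29)*T = (4*29²)*0 = (4*841)*0 = 3364*0 = 0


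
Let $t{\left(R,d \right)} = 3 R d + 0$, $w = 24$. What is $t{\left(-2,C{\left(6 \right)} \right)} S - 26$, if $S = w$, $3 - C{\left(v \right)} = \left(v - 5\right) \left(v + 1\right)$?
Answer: $550$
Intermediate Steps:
$C{\left(v \right)} = 3 - \left(1 + v\right) \left(-5 + v\right)$ ($C{\left(v \right)} = 3 - \left(v - 5\right) \left(v + 1\right) = 3 - \left(-5 + v\right) \left(1 + v\right) = 3 - \left(1 + v\right) \left(-5 + v\right)$)
$t{\left(R,d \right)} = 3 R d$ ($t{\left(R,d \right)} = 3 R d + 0 = 3 R d$)
$S = 24$
$t{\left(-2,C{\left(6 \right)} \right)} S - 26 = 3 \left(-2\right) \left(8 - 6^{2} + 4 \cdot 6\right) 24 - 26 = 3 \left(-2\right) \left(8 - 36 + 24\right) 24 - 26 = 3 \left(-2\right) \left(-4\right) 24 - 26 = 24 \cdot 24 - 26 = 576 - 26 = 550$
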